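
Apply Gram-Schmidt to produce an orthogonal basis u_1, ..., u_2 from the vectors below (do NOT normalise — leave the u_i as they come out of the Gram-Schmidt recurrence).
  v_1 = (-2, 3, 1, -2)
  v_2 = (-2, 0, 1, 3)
Orthogonal basis:
  u_1 = (-2, 3, 1, -2)
  u_2 = (-19/9, 1/6, 19/18, 26/9)

Apply the Gram-Schmidt recurrence
  u_1 = v_1
  u_i = v_i − Σ_{j<i} ((v_i · u_j) / (u_j · u_j)) · u_j.

Step by step this gives:
  u_1 = (-2, 3, 1, -2)
  u_2 = (-19/9, 1/6, 19/18, 26/9)

Orthogonality check:
  u_2 · u_1 = 0 (should be 0)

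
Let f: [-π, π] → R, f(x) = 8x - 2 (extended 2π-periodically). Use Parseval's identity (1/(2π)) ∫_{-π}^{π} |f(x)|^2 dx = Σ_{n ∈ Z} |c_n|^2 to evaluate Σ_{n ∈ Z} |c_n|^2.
Σ |c_n|^2 = 64π^2/3 + 4

Expand and integrate term by term over [-π, π]:
  ∫ (8x)^2 dx = 64·(2π^3/3); ∫ 2·8·(-2)·x dx = 0 (odd integrand); ∫ (-2)^2 dx = 4·2π.
So (1/(2π)) ∫_{-π}^{π} (8x - 2)^2 dx = 64π^2/3 + 4 = 64π^2/3 + 4.
Parseval ⇒ Σ |c_n|^2 = 64π^2/3 + 4.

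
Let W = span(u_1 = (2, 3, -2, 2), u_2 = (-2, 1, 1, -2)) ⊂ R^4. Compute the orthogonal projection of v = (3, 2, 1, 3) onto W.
proj_W(v) = (348/161, 214/161, -271/161, 348/161)

Set up U = [u_1 | ... | u_2] ∈ R^(4×2). The projector onto W = col(U) is P = U (U^T U)^(-1) U^T.
Compute U^T U =
  [21, -7]
  [-7, 10],
and U^T v = (16, -9).
Solve U^T U · c = U^T v for the coefficients: c = (97/161, -11/23). The projection is proj_W(v) = U c.
Check: (v - proj_W(v)) · u_1 = 0  (should be 0).
Check: (v - proj_W(v)) · u_2 = 0  (should be 0).
Result: proj_W(v) = (348/161, 214/161, -271/161, 348/161).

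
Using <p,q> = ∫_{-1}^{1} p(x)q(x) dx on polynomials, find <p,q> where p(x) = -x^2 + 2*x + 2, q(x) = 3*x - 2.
<p,q> = -8/3

Expand the product: p(x)·q(x) = -3*x^3 + 8*x^2 + 2*x - 4.
∫_{-1}^{1} of each monomial x^k gives [2/(k+1) if k even, 0 if k odd]. Integrating term-by-term (or equivalently evaluating the antiderivative F(x) = -3*x^4/4 + 8*x^3/3 + x^2 - 4*x at the endpoints):
  F(1) − F(−1) = -13/12 − (19/12) = -8/3.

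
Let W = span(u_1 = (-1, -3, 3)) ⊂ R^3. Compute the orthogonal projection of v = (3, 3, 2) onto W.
proj_W(v) = (6/19, 18/19, -18/19)

Set up U = [u_1 | ... | u_1] ∈ R^(3×1). The projector onto W = col(U) is P = U (U^T U)^(-1) U^T.
Compute U^T U =
  [19],
and U^T v = (-6).
Solve U^T U · c = U^T v for the coefficients: c = (-6/19). The projection is proj_W(v) = U c.
Check: (v - proj_W(v)) · u_1 = 0  (should be 0).
Result: proj_W(v) = (6/19, 18/19, -18/19).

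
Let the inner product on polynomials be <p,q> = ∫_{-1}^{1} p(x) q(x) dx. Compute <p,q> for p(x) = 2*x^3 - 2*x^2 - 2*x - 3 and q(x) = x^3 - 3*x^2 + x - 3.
<p,q> = 3112/105

Expand the product: p(x)·q(x) = 2*x^6 - 8*x^5 + 6*x^4 - 5*x^3 + 13*x^2 + 3*x + 9.
∫_{-1}^{1} of each monomial x^k gives [2/(k+1) if k even, 0 if k odd]. Integrating term-by-term (or equivalently evaluating the antiderivative F(x) = 2*x^7/7 - 4*x^6/3 + 6*x^5/5 - 5*x^4/4 + 13*x^3/3 + 3*x^2/2 + 9*x at the endpoints):
  F(1) − F(−1) = 1923/140 − (-6679/420) = 3112/105.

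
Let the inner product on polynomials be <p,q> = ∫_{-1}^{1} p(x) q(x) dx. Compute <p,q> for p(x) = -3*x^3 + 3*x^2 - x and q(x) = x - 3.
<p,q> = -118/15

Expand the product: p(x)·q(x) = -3*x^4 + 12*x^3 - 10*x^2 + 3*x.
∫_{-1}^{1} of each monomial x^k gives [2/(k+1) if k even, 0 if k odd]. Integrating term-by-term (or equivalently evaluating the antiderivative F(x) = -3*x^5/5 + 3*x^4 - 10*x^3/3 + 3*x^2/2 at the endpoints):
  F(1) − F(−1) = 17/30 − (253/30) = -118/15.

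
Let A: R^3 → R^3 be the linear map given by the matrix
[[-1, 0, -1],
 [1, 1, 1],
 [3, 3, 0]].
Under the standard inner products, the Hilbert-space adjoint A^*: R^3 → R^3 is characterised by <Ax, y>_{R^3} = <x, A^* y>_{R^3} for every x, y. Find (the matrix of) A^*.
A^* = A^T =
[[-1, 1, 3],
 [0, 1, 3],
 [-1, 1, 0]]

For real matrices with standard dot products, the defining identity <Ax, y> = <x, A^* y> gives (Ax)^T y = x^T (A^*) y, i.e. x^T A^T y = x^T (A^*) y. Since this holds for all x, y, we must have A^* = A^T. Therefore
A^* =
[[-1, 1, 3],
 [0, 1, 3],
 [-1, 1, 0]].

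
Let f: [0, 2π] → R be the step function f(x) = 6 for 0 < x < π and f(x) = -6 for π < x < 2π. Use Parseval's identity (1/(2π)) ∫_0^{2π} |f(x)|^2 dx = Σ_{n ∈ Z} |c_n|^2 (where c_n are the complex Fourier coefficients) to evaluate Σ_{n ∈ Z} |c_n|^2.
Σ |c_n|^2 = 36

Parseval equates the L^2 energy of f (normalised by 1/(2π)) with the ℓ^2 sum of its Fourier coefficients: (1/(2π)) ∫_0^{2π} |f|^2 = Σ |c_n|^2.
Compute the left side: (1/(2π)) [∫_0^π 6^2 dx + ∫_π^{2π} (-6)^2 dx] = (1/(2π)) · (36π + 36π) = (36 + 36)/2 = 36.
So Σ_{n ∈ Z} |c_n|^2 = 36.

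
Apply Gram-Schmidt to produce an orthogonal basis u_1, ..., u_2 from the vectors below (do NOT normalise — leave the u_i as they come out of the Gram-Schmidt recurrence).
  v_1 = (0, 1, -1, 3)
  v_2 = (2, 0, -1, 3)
Orthogonal basis:
  u_1 = (0, 1, -1, 3)
  u_2 = (2, -10/11, -1/11, 3/11)

Apply the Gram-Schmidt recurrence
  u_1 = v_1
  u_i = v_i − Σ_{j<i} ((v_i · u_j) / (u_j · u_j)) · u_j.

Step by step this gives:
  u_1 = (0, 1, -1, 3)
  u_2 = (2, -10/11, -1/11, 3/11)

Orthogonality check:
  u_2 · u_1 = 0 (should be 0)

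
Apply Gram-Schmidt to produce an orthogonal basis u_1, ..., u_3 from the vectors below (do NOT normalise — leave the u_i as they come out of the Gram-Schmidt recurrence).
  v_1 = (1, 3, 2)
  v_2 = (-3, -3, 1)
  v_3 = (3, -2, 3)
Orthogonal basis:
  u_1 = (1, 3, 2)
  u_2 = (-16/7, -6/7, 17/7)
  u_3 = (531/166, -413/166, 177/83)

Apply the Gram-Schmidt recurrence
  u_1 = v_1
  u_i = v_i − Σ_{j<i} ((v_i · u_j) / (u_j · u_j)) · u_j.

Step by step this gives:
  u_1 = (1, 3, 2)
  u_2 = (-16/7, -6/7, 17/7)
  u_3 = (531/166, -413/166, 177/83)

Orthogonality check:
  u_2 · u_1 = 0 (should be 0)
  u_3 · u_1 = 0 (should be 0)
  u_3 · u_2 = 0 (should be 0)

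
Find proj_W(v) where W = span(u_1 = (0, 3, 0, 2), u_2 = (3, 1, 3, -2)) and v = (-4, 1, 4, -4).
proj_W(v) = (168/149, -103/149, 168/149, -218/149)

Set up U = [u_1 | ... | u_2] ∈ R^(4×2). The projector onto W = col(U) is P = U (U^T U)^(-1) U^T.
Compute U^T U =
  [13, -1]
  [-1, 23],
and U^T v = (-5, 9).
Solve U^T U · c = U^T v for the coefficients: c = (-53/149, 56/149). The projection is proj_W(v) = U c.
Check: (v - proj_W(v)) · u_1 = 0  (should be 0).
Check: (v - proj_W(v)) · u_2 = 0  (should be 0).
Result: proj_W(v) = (168/149, -103/149, 168/149, -218/149).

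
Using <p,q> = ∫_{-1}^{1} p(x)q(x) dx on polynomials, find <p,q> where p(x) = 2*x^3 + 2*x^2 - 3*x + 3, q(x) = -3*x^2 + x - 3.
<p,q> = -158/5

Expand the product: p(x)·q(x) = -6*x^5 - 4*x^4 + 5*x^3 - 18*x^2 + 12*x - 9.
∫_{-1}^{1} of each monomial x^k gives [2/(k+1) if k even, 0 if k odd]. Integrating term-by-term (or equivalently evaluating the antiderivative F(x) = -x^6 - 4*x^5/5 + 5*x^4/4 - 6*x^3 + 6*x^2 - 9*x at the endpoints):
  F(1) − F(−1) = -191/20 − (441/20) = -158/5.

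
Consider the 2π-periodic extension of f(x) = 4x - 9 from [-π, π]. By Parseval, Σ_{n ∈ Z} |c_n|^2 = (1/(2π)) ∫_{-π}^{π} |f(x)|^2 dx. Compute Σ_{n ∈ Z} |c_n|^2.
Σ |c_n|^2 = 16π^2/3 + 81

Expand and integrate term by term over [-π, π]:
  ∫ (4x)^2 dx = 16·(2π^3/3); ∫ 2·4·(-9)·x dx = 0 (odd integrand); ∫ (-9)^2 dx = 81·2π.
So (1/(2π)) ∫_{-π}^{π} (4x - 9)^2 dx = 16π^2/3 + 81 = 16π^2/3 + 81.
Parseval ⇒ Σ |c_n|^2 = 16π^2/3 + 81.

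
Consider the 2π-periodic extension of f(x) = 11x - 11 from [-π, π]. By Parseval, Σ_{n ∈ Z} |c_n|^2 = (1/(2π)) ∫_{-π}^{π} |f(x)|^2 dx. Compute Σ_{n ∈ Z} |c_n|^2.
Σ |c_n|^2 = 121π^2/3 + 121

Expand and integrate term by term over [-π, π]:
  ∫ (11x)^2 dx = 121·(2π^3/3); ∫ 2·11·(-11)·x dx = 0 (odd integrand); ∫ (-11)^2 dx = 121·2π.
So (1/(2π)) ∫_{-π}^{π} (11x - 11)^2 dx = 121π^2/3 + 121 = 121π^2/3 + 121.
Parseval ⇒ Σ |c_n|^2 = 121π^2/3 + 121.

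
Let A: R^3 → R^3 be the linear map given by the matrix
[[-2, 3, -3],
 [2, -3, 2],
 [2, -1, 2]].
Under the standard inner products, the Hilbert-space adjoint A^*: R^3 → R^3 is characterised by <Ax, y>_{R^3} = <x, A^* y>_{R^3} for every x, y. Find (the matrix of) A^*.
A^* = A^T =
[[-2, 2, 2],
 [3, -3, -1],
 [-3, 2, 2]]

For real matrices with standard dot products, the defining identity <Ax, y> = <x, A^* y> gives (Ax)^T y = x^T (A^*) y, i.e. x^T A^T y = x^T (A^*) y. Since this holds for all x, y, we must have A^* = A^T. Therefore
A^* =
[[-2, 2, 2],
 [3, -3, -1],
 [-3, 2, 2]].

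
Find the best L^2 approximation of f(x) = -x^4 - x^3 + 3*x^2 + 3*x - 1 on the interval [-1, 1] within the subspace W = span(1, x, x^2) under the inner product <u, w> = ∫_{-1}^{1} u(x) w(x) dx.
g(x) = 15*x^2/7 + 12*x/5 - 32/35

The best approximation g ∈ W is the orthogonal projection of f onto W. Writing g = a_0 + a_1 x + a_2 x^2, the coefficients solve the normal equations G · a = b where
  G_{ij} = <φ_i, φ_j> and b_i = <f, φ_i>, with φ_0 = 1, φ_1 = x, φ_2 = x^2.
G =
  [2, 0, 2/3]
  [0, 2/3, 0]
  [2/3, 0, 2/5],
b = (-2/5, 8/5, 26/105).
Solving gives a_0 = -32/35, a_1 = 12/5, a_2 = 15/7, so
  g(x) = 15*x^2/7 + 12*x/5 - 32/35.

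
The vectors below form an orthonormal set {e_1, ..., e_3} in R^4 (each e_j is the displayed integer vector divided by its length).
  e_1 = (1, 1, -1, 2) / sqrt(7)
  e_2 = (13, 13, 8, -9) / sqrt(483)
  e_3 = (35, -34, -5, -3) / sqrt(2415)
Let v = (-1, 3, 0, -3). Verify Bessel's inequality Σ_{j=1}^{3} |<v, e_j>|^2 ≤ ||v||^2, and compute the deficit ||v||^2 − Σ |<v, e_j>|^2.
Σ |<v, e_j>|^2 = 521/35; ||v||^2 = 19; deficit = 144/35

Write each e_j = u_j / sqrt(<u_j, u_j>) where u_j is the displayed integer vector. Then <v, e_j> = <v, u_j> / sqrt(<u_j, u_j>), so |<v, e_j>|^2 = <v, u_j>^2 / <u_j, u_j>.
Coefficients: <v, e_1> = -4/sqrt(7), <v, e_2> = 53/sqrt(483), <v, e_3> = -128/sqrt(2415).
Square and sum: Σ |<v, e_j>|^2 = 521/35.
Compute ||v||^2 = v·v = 19.
Deficit = 19 − 521/35 = 144/35 ≥ 0, confirming Bessel's inequality. (The deficit equals ||v − Σ <v,e_j> e_j||^2, the squared distance from v to span{e_j}.)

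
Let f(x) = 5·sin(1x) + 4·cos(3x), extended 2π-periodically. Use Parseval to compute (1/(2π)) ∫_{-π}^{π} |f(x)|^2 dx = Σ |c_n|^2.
Σ |c_n|^2 = 41/2

Expand |f|^2 and use orthogonality of {sin(nx), cos(mx)} on [-π, π]:
  ∫_{-π}^{π} sin(nx)^2 dx = π, ∫ cos(mx)^2 dx = π, and cross terms integrate to 0.
So ∫_{-π}^{π} f(x)^2 dx = 5^2 · π + 4^2 · π = (25 + 16)π.
Divide by 2π: (25 + 16)/2 = 41/2.
By Parseval, this equals Σ |c_n|^2.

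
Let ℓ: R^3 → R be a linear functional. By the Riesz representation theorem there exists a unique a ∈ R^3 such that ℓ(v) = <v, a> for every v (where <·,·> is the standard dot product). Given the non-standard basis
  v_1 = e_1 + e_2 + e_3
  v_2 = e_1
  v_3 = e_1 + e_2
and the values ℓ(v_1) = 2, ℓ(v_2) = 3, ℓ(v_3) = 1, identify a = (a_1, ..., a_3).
a = (3, -2, 1)

Write a = (a_1, ..., a_3) in the standard basis. For each basis vector v_i, ℓ(v_i) = <v_i, a> is a linear equation in the a_j's. Collect the n equations into a matrix system V a = ℓ, where row i of V is v_i (expressed in the standard basis). Since V is invertible (lower-triangular with 1s on the diagonal, up to permutation), solve by back-substitution:
  V =
[[1, 1, 1],
 [1, 0, 0],
 [1, 1, 0]]
  V a = (2, 3, 1)
Solving gives a = (3, -2, 1).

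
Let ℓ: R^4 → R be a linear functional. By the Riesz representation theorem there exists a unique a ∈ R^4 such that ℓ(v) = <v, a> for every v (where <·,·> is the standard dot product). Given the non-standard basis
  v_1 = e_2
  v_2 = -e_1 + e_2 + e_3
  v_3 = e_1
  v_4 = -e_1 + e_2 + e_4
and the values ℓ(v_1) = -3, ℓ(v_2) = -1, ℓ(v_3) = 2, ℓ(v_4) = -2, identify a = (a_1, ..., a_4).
a = (2, -3, 4, 3)

Write a = (a_1, ..., a_4) in the standard basis. For each basis vector v_i, ℓ(v_i) = <v_i, a> is a linear equation in the a_j's. Collect the n equations into a matrix system V a = ℓ, where row i of V is v_i (expressed in the standard basis). Since V is invertible (lower-triangular with 1s on the diagonal, up to permutation), solve by back-substitution:
  V =
[[0, 1, 0, 0],
 [-1, 1, 1, 0],
 [1, 0, 0, 0],
 [-1, 1, 0, 1]]
  V a = (-3, -1, 2, -2)
Solving gives a = (2, -3, 4, 3).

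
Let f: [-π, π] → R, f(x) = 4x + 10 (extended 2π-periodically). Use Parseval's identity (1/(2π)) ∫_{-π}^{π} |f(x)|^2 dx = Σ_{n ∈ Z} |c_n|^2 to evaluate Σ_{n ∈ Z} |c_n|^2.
Σ |c_n|^2 = 16π^2/3 + 100

Expand and integrate term by term over [-π, π]:
  ∫ (4x)^2 dx = 16·(2π^3/3); ∫ 2·4·(10)·x dx = 0 (odd integrand); ∫ 10^2 dx = 100·2π.
So (1/(2π)) ∫_{-π}^{π} (4x + 10)^2 dx = 16π^2/3 + 100 = 16π^2/3 + 100.
Parseval ⇒ Σ |c_n|^2 = 16π^2/3 + 100.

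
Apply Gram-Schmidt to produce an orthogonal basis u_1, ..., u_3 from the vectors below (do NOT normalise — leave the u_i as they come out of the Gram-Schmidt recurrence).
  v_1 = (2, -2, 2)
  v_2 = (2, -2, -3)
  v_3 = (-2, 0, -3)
Orthogonal basis:
  u_1 = (2, -2, 2)
  u_2 = (5/3, -5/3, -10/3)
  u_3 = (-1, -1, 0)

Apply the Gram-Schmidt recurrence
  u_1 = v_1
  u_i = v_i − Σ_{j<i} ((v_i · u_j) / (u_j · u_j)) · u_j.

Step by step this gives:
  u_1 = (2, -2, 2)
  u_2 = (5/3, -5/3, -10/3)
  u_3 = (-1, -1, 0)

Orthogonality check:
  u_2 · u_1 = 0 (should be 0)
  u_3 · u_1 = 0 (should be 0)
  u_3 · u_2 = 0 (should be 0)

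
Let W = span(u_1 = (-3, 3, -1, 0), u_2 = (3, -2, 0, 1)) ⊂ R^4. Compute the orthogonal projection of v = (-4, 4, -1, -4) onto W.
proj_W(v) = (-213/41, 132/41, 10/41, -81/41)

Set up U = [u_1 | ... | u_2] ∈ R^(4×2). The projector onto W = col(U) is P = U (U^T U)^(-1) U^T.
Compute U^T U =
  [19, -15]
  [-15, 14],
and U^T v = (25, -24).
Solve U^T U · c = U^T v for the coefficients: c = (-10/41, -81/41). The projection is proj_W(v) = U c.
Check: (v - proj_W(v)) · u_1 = 0  (should be 0).
Check: (v - proj_W(v)) · u_2 = 0  (should be 0).
Result: proj_W(v) = (-213/41, 132/41, 10/41, -81/41).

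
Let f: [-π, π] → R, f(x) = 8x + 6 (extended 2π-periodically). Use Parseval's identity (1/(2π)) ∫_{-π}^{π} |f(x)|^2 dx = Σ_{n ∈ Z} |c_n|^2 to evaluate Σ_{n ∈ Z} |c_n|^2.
Σ |c_n|^2 = 64π^2/3 + 36

Expand and integrate term by term over [-π, π]:
  ∫ (8x)^2 dx = 64·(2π^3/3); ∫ 2·8·(6)·x dx = 0 (odd integrand); ∫ 6^2 dx = 36·2π.
So (1/(2π)) ∫_{-π}^{π} (8x + 6)^2 dx = 64π^2/3 + 36 = 64π^2/3 + 36.
Parseval ⇒ Σ |c_n|^2 = 64π^2/3 + 36.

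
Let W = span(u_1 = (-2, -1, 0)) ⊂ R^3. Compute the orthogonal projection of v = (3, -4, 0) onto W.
proj_W(v) = (4/5, 2/5, 0)

Set up U = [u_1 | ... | u_1] ∈ R^(3×1). The projector onto W = col(U) is P = U (U^T U)^(-1) U^T.
Compute U^T U =
  [5],
and U^T v = (-2).
Solve U^T U · c = U^T v for the coefficients: c = (-2/5). The projection is proj_W(v) = U c.
Check: (v - proj_W(v)) · u_1 = 0  (should be 0).
Result: proj_W(v) = (4/5, 2/5, 0).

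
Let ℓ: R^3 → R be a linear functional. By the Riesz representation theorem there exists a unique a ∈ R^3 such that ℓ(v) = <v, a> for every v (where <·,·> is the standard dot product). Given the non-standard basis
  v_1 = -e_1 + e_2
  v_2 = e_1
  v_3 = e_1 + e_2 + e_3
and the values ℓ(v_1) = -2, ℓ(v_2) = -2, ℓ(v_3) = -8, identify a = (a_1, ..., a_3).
a = (-2, -4, -2)

Write a = (a_1, ..., a_3) in the standard basis. For each basis vector v_i, ℓ(v_i) = <v_i, a> is a linear equation in the a_j's. Collect the n equations into a matrix system V a = ℓ, where row i of V is v_i (expressed in the standard basis). Since V is invertible (lower-triangular with 1s on the diagonal, up to permutation), solve by back-substitution:
  V =
[[-1, 1, 0],
 [1, 0, 0],
 [1, 1, 1]]
  V a = (-2, -2, -8)
Solving gives a = (-2, -4, -2).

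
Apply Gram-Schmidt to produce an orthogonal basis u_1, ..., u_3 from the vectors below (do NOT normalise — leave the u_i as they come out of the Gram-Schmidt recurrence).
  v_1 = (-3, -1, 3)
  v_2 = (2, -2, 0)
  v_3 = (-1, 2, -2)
Orthogonal basis:
  u_1 = (-3, -1, 3)
  u_2 = (26/19, -42/19, 12/19)
  u_3 = (-15/34, -15/34, -10/17)

Apply the Gram-Schmidt recurrence
  u_1 = v_1
  u_i = v_i − Σ_{j<i} ((v_i · u_j) / (u_j · u_j)) · u_j.

Step by step this gives:
  u_1 = (-3, -1, 3)
  u_2 = (26/19, -42/19, 12/19)
  u_3 = (-15/34, -15/34, -10/17)

Orthogonality check:
  u_2 · u_1 = 0 (should be 0)
  u_3 · u_1 = 0 (should be 0)
  u_3 · u_2 = 0 (should be 0)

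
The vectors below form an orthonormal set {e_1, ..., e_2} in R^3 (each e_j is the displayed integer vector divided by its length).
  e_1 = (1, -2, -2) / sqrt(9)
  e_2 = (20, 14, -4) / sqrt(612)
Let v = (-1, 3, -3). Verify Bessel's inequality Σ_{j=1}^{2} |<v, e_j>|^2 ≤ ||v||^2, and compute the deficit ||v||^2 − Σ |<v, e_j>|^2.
Σ |<v, e_j>|^2 = 2; ||v||^2 = 19; deficit = 17

Write each e_j = u_j / sqrt(<u_j, u_j>) where u_j is the displayed integer vector. Then <v, e_j> = <v, u_j> / sqrt(<u_j, u_j>), so |<v, e_j>|^2 = <v, u_j>^2 / <u_j, u_j>.
Coefficients: <v, e_1> = -1/sqrt(9), <v, e_2> = 34/sqrt(612).
Square and sum: Σ |<v, e_j>|^2 = 2.
Compute ||v||^2 = v·v = 19.
Deficit = 19 − 2 = 17 ≥ 0, confirming Bessel's inequality. (The deficit equals ||v − Σ <v,e_j> e_j||^2, the squared distance from v to span{e_j}.)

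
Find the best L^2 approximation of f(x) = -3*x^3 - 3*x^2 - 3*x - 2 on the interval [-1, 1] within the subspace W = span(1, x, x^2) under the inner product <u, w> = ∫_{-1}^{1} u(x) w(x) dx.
g(x) = -3*x^2 - 24*x/5 - 2

The best approximation g ∈ W is the orthogonal projection of f onto W. Writing g = a_0 + a_1 x + a_2 x^2, the coefficients solve the normal equations G · a = b where
  G_{ij} = <φ_i, φ_j> and b_i = <f, φ_i>, with φ_0 = 1, φ_1 = x, φ_2 = x^2.
G =
  [2, 0, 2/3]
  [0, 2/3, 0]
  [2/3, 0, 2/5],
b = (-6, -16/5, -38/15).
Solving gives a_0 = -2, a_1 = -24/5, a_2 = -3, so
  g(x) = -3*x^2 - 24*x/5 - 2.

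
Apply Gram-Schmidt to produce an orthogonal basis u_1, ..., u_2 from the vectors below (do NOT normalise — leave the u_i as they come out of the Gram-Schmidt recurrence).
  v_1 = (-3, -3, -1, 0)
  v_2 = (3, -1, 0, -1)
Orthogonal basis:
  u_1 = (-3, -3, -1, 0)
  u_2 = (39/19, -37/19, -6/19, -1)

Apply the Gram-Schmidt recurrence
  u_1 = v_1
  u_i = v_i − Σ_{j<i} ((v_i · u_j) / (u_j · u_j)) · u_j.

Step by step this gives:
  u_1 = (-3, -3, -1, 0)
  u_2 = (39/19, -37/19, -6/19, -1)

Orthogonality check:
  u_2 · u_1 = 0 (should be 0)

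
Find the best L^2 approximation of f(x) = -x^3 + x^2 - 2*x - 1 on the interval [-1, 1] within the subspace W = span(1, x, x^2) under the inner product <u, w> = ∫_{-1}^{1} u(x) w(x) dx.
g(x) = x^2 - 13*x/5 - 1

The best approximation g ∈ W is the orthogonal projection of f onto W. Writing g = a_0 + a_1 x + a_2 x^2, the coefficients solve the normal equations G · a = b where
  G_{ij} = <φ_i, φ_j> and b_i = <f, φ_i>, with φ_0 = 1, φ_1 = x, φ_2 = x^2.
G =
  [2, 0, 2/3]
  [0, 2/3, 0]
  [2/3, 0, 2/5],
b = (-4/3, -26/15, -4/15).
Solving gives a_0 = -1, a_1 = -13/5, a_2 = 1, so
  g(x) = x^2 - 13*x/5 - 1.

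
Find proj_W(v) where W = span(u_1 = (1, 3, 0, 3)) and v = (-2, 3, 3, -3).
proj_W(v) = (-2/19, -6/19, 0, -6/19)

Set up U = [u_1 | ... | u_1] ∈ R^(4×1). The projector onto W = col(U) is P = U (U^T U)^(-1) U^T.
Compute U^T U =
  [19],
and U^T v = (-2).
Solve U^T U · c = U^T v for the coefficients: c = (-2/19). The projection is proj_W(v) = U c.
Check: (v - proj_W(v)) · u_1 = 0  (should be 0).
Result: proj_W(v) = (-2/19, -6/19, 0, -6/19).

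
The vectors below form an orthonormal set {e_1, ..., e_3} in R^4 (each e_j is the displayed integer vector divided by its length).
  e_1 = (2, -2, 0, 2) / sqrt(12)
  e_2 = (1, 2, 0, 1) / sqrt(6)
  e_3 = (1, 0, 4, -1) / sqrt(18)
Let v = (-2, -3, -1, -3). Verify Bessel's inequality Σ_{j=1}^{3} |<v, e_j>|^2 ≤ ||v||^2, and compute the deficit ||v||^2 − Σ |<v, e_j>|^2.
Σ |<v, e_j>|^2 = 22; ||v||^2 = 23; deficit = 1

Write each e_j = u_j / sqrt(<u_j, u_j>) where u_j is the displayed integer vector. Then <v, e_j> = <v, u_j> / sqrt(<u_j, u_j>), so |<v, e_j>|^2 = <v, u_j>^2 / <u_j, u_j>.
Coefficients: <v, e_1> = -4/sqrt(12), <v, e_2> = -11/sqrt(6), <v, e_3> = -3/sqrt(18).
Square and sum: Σ |<v, e_j>|^2 = 22.
Compute ||v||^2 = v·v = 23.
Deficit = 23 − 22 = 1 ≥ 0, confirming Bessel's inequality. (The deficit equals ||v − Σ <v,e_j> e_j||^2, the squared distance from v to span{e_j}.)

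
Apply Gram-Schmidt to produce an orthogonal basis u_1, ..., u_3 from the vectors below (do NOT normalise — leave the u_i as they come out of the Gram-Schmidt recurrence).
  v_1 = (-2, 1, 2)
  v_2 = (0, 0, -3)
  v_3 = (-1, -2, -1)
Orthogonal basis:
  u_1 = (-2, 1, 2)
  u_2 = (-4/3, 2/3, -5/3)
  u_3 = (-1, -2, 0)

Apply the Gram-Schmidt recurrence
  u_1 = v_1
  u_i = v_i − Σ_{j<i} ((v_i · u_j) / (u_j · u_j)) · u_j.

Step by step this gives:
  u_1 = (-2, 1, 2)
  u_2 = (-4/3, 2/3, -5/3)
  u_3 = (-1, -2, 0)

Orthogonality check:
  u_2 · u_1 = 0 (should be 0)
  u_3 · u_1 = 0 (should be 0)
  u_3 · u_2 = 0 (should be 0)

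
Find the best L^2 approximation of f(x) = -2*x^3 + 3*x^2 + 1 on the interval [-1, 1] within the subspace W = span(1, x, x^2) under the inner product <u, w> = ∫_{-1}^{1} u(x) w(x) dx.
g(x) = 3*x^2 - 6*x/5 + 1

The best approximation g ∈ W is the orthogonal projection of f onto W. Writing g = a_0 + a_1 x + a_2 x^2, the coefficients solve the normal equations G · a = b where
  G_{ij} = <φ_i, φ_j> and b_i = <f, φ_i>, with φ_0 = 1, φ_1 = x, φ_2 = x^2.
G =
  [2, 0, 2/3]
  [0, 2/3, 0]
  [2/3, 0, 2/5],
b = (4, -4/5, 28/15).
Solving gives a_0 = 1, a_1 = -6/5, a_2 = 3, so
  g(x) = 3*x^2 - 6*x/5 + 1.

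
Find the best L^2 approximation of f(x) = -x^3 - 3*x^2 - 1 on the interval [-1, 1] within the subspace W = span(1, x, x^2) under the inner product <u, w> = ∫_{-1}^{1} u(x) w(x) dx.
g(x) = -3*x^2 - 3*x/5 - 1

The best approximation g ∈ W is the orthogonal projection of f onto W. Writing g = a_0 + a_1 x + a_2 x^2, the coefficients solve the normal equations G · a = b where
  G_{ij} = <φ_i, φ_j> and b_i = <f, φ_i>, with φ_0 = 1, φ_1 = x, φ_2 = x^2.
G =
  [2, 0, 2/3]
  [0, 2/3, 0]
  [2/3, 0, 2/5],
b = (-4, -2/5, -28/15).
Solving gives a_0 = -1, a_1 = -3/5, a_2 = -3, so
  g(x) = -3*x^2 - 3*x/5 - 1.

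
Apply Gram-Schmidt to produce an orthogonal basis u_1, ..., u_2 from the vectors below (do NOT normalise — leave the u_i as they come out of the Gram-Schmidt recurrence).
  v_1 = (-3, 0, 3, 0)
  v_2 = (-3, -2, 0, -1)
Orthogonal basis:
  u_1 = (-3, 0, 3, 0)
  u_2 = (-3/2, -2, -3/2, -1)

Apply the Gram-Schmidt recurrence
  u_1 = v_1
  u_i = v_i − Σ_{j<i} ((v_i · u_j) / (u_j · u_j)) · u_j.

Step by step this gives:
  u_1 = (-3, 0, 3, 0)
  u_2 = (-3/2, -2, -3/2, -1)

Orthogonality check:
  u_2 · u_1 = 0 (should be 0)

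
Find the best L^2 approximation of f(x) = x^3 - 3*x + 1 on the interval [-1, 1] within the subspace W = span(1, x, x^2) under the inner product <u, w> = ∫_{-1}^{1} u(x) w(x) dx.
g(x) = 1 - 12*x/5

The best approximation g ∈ W is the orthogonal projection of f onto W. Writing g = a_0 + a_1 x + a_2 x^2, the coefficients solve the normal equations G · a = b where
  G_{ij} = <φ_i, φ_j> and b_i = <f, φ_i>, with φ_0 = 1, φ_1 = x, φ_2 = x^2.
G =
  [2, 0, 2/3]
  [0, 2/3, 0]
  [2/3, 0, 2/5],
b = (2, -8/5, 2/3).
Solving gives a_0 = 1, a_1 = -12/5, a_2 = 0, so
  g(x) = 1 - 12*x/5.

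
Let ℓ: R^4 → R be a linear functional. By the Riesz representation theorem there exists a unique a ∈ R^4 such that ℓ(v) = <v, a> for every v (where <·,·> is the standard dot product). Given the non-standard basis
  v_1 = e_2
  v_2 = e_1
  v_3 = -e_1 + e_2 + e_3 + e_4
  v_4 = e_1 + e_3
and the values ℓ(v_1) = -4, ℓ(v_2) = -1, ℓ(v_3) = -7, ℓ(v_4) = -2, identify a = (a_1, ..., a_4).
a = (-1, -4, -1, -3)

Write a = (a_1, ..., a_4) in the standard basis. For each basis vector v_i, ℓ(v_i) = <v_i, a> is a linear equation in the a_j's. Collect the n equations into a matrix system V a = ℓ, where row i of V is v_i (expressed in the standard basis). Since V is invertible (lower-triangular with 1s on the diagonal, up to permutation), solve by back-substitution:
  V =
[[0, 1, 0, 0],
 [1, 0, 0, 0],
 [-1, 1, 1, 1],
 [1, 0, 1, 0]]
  V a = (-4, -1, -7, -2)
Solving gives a = (-1, -4, -1, -3).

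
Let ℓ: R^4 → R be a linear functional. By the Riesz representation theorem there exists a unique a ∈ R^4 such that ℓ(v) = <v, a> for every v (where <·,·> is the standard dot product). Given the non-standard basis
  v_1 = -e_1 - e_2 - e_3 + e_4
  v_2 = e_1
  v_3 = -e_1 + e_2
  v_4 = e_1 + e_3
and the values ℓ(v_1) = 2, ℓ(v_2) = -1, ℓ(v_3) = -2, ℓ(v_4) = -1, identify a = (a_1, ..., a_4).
a = (-1, -3, 0, -2)

Write a = (a_1, ..., a_4) in the standard basis. For each basis vector v_i, ℓ(v_i) = <v_i, a> is a linear equation in the a_j's. Collect the n equations into a matrix system V a = ℓ, where row i of V is v_i (expressed in the standard basis). Since V is invertible (lower-triangular with 1s on the diagonal, up to permutation), solve by back-substitution:
  V =
[[-1, -1, -1, 1],
 [1, 0, 0, 0],
 [-1, 1, 0, 0],
 [1, 0, 1, 0]]
  V a = (2, -1, -2, -1)
Solving gives a = (-1, -3, 0, -2).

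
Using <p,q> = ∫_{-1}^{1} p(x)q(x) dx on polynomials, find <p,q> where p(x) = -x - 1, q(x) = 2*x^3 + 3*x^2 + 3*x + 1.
<p,q> = -34/5

Expand the product: p(x)·q(x) = -2*x^4 - 5*x^3 - 6*x^2 - 4*x - 1.
∫_{-1}^{1} of each monomial x^k gives [2/(k+1) if k even, 0 if k odd]. Integrating term-by-term (or equivalently evaluating the antiderivative F(x) = -2*x^5/5 - 5*x^4/4 - 2*x^3 - 2*x^2 - x at the endpoints):
  F(1) − F(−1) = -133/20 − (3/20) = -34/5.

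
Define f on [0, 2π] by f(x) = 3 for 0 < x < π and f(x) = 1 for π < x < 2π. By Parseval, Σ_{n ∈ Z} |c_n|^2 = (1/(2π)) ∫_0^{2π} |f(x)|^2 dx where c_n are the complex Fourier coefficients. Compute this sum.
Σ |c_n|^2 = 5

Parseval equates the L^2 energy of f (normalised by 1/(2π)) with the ℓ^2 sum of its Fourier coefficients: (1/(2π)) ∫_0^{2π} |f|^2 = Σ |c_n|^2.
Compute the left side: (1/(2π)) [∫_0^π 3^2 dx + ∫_π^{2π} 1^2 dx] = (1/(2π)) · (9π + 1π) = (9 + 1)/2 = 5.
So Σ_{n ∈ Z} |c_n|^2 = 5.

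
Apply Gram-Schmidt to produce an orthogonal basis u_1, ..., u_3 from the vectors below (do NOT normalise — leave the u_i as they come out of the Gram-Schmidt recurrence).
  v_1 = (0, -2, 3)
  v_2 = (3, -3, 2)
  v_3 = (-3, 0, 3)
Orthogonal basis:
  u_1 = (0, -2, 3)
  u_2 = (3, -15/13, -10/13)
  u_3 = (15/142, 27/142, 9/71)

Apply the Gram-Schmidt recurrence
  u_1 = v_1
  u_i = v_i − Σ_{j<i} ((v_i · u_j) / (u_j · u_j)) · u_j.

Step by step this gives:
  u_1 = (0, -2, 3)
  u_2 = (3, -15/13, -10/13)
  u_3 = (15/142, 27/142, 9/71)

Orthogonality check:
  u_2 · u_1 = 0 (should be 0)
  u_3 · u_1 = 0 (should be 0)
  u_3 · u_2 = 0 (should be 0)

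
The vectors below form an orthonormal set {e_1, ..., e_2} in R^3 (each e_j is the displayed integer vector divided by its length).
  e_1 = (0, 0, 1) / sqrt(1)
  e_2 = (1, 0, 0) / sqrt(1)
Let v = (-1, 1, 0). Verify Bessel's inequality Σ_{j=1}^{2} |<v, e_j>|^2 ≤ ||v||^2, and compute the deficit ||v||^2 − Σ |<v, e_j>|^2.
Σ |<v, e_j>|^2 = 1; ||v||^2 = 2; deficit = 1

Write each e_j = u_j / sqrt(<u_j, u_j>) where u_j is the displayed integer vector. Then <v, e_j> = <v, u_j> / sqrt(<u_j, u_j>), so |<v, e_j>|^2 = <v, u_j>^2 / <u_j, u_j>.
Coefficients: <v, e_1> = 0/sqrt(1), <v, e_2> = -1/sqrt(1).
Square and sum: Σ |<v, e_j>|^2 = 1.
Compute ||v||^2 = v·v = 2.
Deficit = 2 − 1 = 1 ≥ 0, confirming Bessel's inequality. (The deficit equals ||v − Σ <v,e_j> e_j||^2, the squared distance from v to span{e_j}.)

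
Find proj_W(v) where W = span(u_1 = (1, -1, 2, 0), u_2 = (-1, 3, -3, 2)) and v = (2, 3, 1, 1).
proj_W(v) = (37/38, 55/38, 14/19, 46/19)

Set up U = [u_1 | ... | u_2] ∈ R^(4×2). The projector onto W = col(U) is P = U (U^T U)^(-1) U^T.
Compute U^T U =
  [6, -10]
  [-10, 23],
and U^T v = (1, 6).
Solve U^T U · c = U^T v for the coefficients: c = (83/38, 23/19). The projection is proj_W(v) = U c.
Check: (v - proj_W(v)) · u_1 = 0  (should be 0).
Check: (v - proj_W(v)) · u_2 = 0  (should be 0).
Result: proj_W(v) = (37/38, 55/38, 14/19, 46/19).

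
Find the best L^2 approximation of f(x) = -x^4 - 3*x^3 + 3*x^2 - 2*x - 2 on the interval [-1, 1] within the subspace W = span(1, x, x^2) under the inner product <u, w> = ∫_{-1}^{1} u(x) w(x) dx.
g(x) = 15*x^2/7 - 19*x/5 - 67/35

The best approximation g ∈ W is the orthogonal projection of f onto W. Writing g = a_0 + a_1 x + a_2 x^2, the coefficients solve the normal equations G · a = b where
  G_{ij} = <φ_i, φ_j> and b_i = <f, φ_i>, with φ_0 = 1, φ_1 = x, φ_2 = x^2.
G =
  [2, 0, 2/3]
  [0, 2/3, 0]
  [2/3, 0, 2/5],
b = (-12/5, -38/15, -44/105).
Solving gives a_0 = -67/35, a_1 = -19/5, a_2 = 15/7, so
  g(x) = 15*x^2/7 - 19*x/5 - 67/35.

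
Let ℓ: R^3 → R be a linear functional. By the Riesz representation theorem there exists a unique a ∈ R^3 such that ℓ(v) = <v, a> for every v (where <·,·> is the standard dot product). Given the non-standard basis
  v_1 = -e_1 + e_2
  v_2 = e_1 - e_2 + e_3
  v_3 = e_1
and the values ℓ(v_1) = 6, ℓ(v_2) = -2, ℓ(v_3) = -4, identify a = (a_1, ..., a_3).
a = (-4, 2, 4)

Write a = (a_1, ..., a_3) in the standard basis. For each basis vector v_i, ℓ(v_i) = <v_i, a> is a linear equation in the a_j's. Collect the n equations into a matrix system V a = ℓ, where row i of V is v_i (expressed in the standard basis). Since V is invertible (lower-triangular with 1s on the diagonal, up to permutation), solve by back-substitution:
  V =
[[-1, 1, 0],
 [1, -1, 1],
 [1, 0, 0]]
  V a = (6, -2, -4)
Solving gives a = (-4, 2, 4).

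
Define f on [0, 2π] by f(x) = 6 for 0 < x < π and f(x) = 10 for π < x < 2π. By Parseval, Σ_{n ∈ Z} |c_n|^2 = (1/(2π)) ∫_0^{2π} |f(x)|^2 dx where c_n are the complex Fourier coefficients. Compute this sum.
Σ |c_n|^2 = 68

Parseval equates the L^2 energy of f (normalised by 1/(2π)) with the ℓ^2 sum of its Fourier coefficients: (1/(2π)) ∫_0^{2π} |f|^2 = Σ |c_n|^2.
Compute the left side: (1/(2π)) [∫_0^π 6^2 dx + ∫_π^{2π} 10^2 dx] = (1/(2π)) · (36π + 100π) = (36 + 100)/2 = 68.
So Σ_{n ∈ Z} |c_n|^2 = 68.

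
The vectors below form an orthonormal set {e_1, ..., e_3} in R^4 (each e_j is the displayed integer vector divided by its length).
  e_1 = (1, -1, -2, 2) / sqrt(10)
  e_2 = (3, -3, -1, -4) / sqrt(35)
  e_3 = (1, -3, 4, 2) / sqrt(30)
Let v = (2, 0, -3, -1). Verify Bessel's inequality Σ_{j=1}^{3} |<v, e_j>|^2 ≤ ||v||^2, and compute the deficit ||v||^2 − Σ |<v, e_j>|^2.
Σ |<v, e_j>|^2 = 463/35; ||v||^2 = 14; deficit = 27/35

Write each e_j = u_j / sqrt(<u_j, u_j>) where u_j is the displayed integer vector. Then <v, e_j> = <v, u_j> / sqrt(<u_j, u_j>), so |<v, e_j>|^2 = <v, u_j>^2 / <u_j, u_j>.
Coefficients: <v, e_1> = 6/sqrt(10), <v, e_2> = 13/sqrt(35), <v, e_3> = -12/sqrt(30).
Square and sum: Σ |<v, e_j>|^2 = 463/35.
Compute ||v||^2 = v·v = 14.
Deficit = 14 − 463/35 = 27/35 ≥ 0, confirming Bessel's inequality. (The deficit equals ||v − Σ <v,e_j> e_j||^2, the squared distance from v to span{e_j}.)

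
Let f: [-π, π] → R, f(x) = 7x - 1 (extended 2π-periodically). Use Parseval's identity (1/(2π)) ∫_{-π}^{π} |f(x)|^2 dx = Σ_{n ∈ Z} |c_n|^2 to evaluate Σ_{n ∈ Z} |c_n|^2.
Σ |c_n|^2 = 49π^2/3 + 1

Expand and integrate term by term over [-π, π]:
  ∫ (7x)^2 dx = 49·(2π^3/3); ∫ 2·7·(-1)·x dx = 0 (odd integrand); ∫ (-1)^2 dx = 1·2π.
So (1/(2π)) ∫_{-π}^{π} (7x - 1)^2 dx = 49π^2/3 + 1 = 49π^2/3 + 1.
Parseval ⇒ Σ |c_n|^2 = 49π^2/3 + 1.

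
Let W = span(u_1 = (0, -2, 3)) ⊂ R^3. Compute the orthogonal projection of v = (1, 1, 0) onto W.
proj_W(v) = (0, 4/13, -6/13)

Set up U = [u_1 | ... | u_1] ∈ R^(3×1). The projector onto W = col(U) is P = U (U^T U)^(-1) U^T.
Compute U^T U =
  [13],
and U^T v = (-2).
Solve U^T U · c = U^T v for the coefficients: c = (-2/13). The projection is proj_W(v) = U c.
Check: (v - proj_W(v)) · u_1 = 0  (should be 0).
Result: proj_W(v) = (0, 4/13, -6/13).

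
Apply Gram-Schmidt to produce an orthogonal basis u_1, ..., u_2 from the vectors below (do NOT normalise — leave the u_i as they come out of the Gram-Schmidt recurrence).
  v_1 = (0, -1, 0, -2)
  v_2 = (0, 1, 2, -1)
Orthogonal basis:
  u_1 = (0, -1, 0, -2)
  u_2 = (0, 6/5, 2, -3/5)

Apply the Gram-Schmidt recurrence
  u_1 = v_1
  u_i = v_i − Σ_{j<i} ((v_i · u_j) / (u_j · u_j)) · u_j.

Step by step this gives:
  u_1 = (0, -1, 0, -2)
  u_2 = (0, 6/5, 2, -3/5)

Orthogonality check:
  u_2 · u_1 = 0 (should be 0)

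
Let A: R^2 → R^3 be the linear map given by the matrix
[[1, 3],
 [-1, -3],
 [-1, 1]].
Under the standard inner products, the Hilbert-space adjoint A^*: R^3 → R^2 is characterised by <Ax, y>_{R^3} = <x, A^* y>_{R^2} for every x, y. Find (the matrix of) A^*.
A^* = A^T =
[[1, -1, -1],
 [3, -3, 1]]

For real matrices with standard dot products, the defining identity <Ax, y> = <x, A^* y> gives (Ax)^T y = x^T (A^*) y, i.e. x^T A^T y = x^T (A^*) y. Since this holds for all x, y, we must have A^* = A^T. Therefore
A^* =
[[1, -1, -1],
 [3, -3, 1]].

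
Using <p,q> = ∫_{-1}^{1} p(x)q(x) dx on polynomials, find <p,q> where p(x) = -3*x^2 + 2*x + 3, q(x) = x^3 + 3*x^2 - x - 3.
<p,q> = -152/15

Expand the product: p(x)·q(x) = -3*x^5 - 7*x^4 + 12*x^3 + 16*x^2 - 9*x - 9.
∫_{-1}^{1} of each monomial x^k gives [2/(k+1) if k even, 0 if k odd]. Integrating term-by-term (or equivalently evaluating the antiderivative F(x) = -x^6/2 - 7*x^5/5 + 3*x^4 + 16*x^3/3 - 9*x^2/2 - 9*x at the endpoints):
  F(1) − F(−1) = -106/15 − (46/15) = -152/15.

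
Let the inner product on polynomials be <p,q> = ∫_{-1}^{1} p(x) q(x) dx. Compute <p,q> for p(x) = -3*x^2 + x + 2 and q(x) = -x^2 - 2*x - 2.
<p,q> = -82/15

Expand the product: p(x)·q(x) = 3*x^4 + 5*x^3 + 2*x^2 - 6*x - 4.
∫_{-1}^{1} of each monomial x^k gives [2/(k+1) if k even, 0 if k odd]. Integrating term-by-term (or equivalently evaluating the antiderivative F(x) = 3*x^5/5 + 5*x^4/4 + 2*x^3/3 - 3*x^2 - 4*x at the endpoints):
  F(1) − F(−1) = -269/60 − (59/60) = -82/15.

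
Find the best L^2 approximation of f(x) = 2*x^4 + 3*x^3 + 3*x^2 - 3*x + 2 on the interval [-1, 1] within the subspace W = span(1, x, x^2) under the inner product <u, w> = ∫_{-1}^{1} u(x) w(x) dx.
g(x) = 33*x^2/7 - 6*x/5 + 64/35

The best approximation g ∈ W is the orthogonal projection of f onto W. Writing g = a_0 + a_1 x + a_2 x^2, the coefficients solve the normal equations G · a = b where
  G_{ij} = <φ_i, φ_j> and b_i = <f, φ_i>, with φ_0 = 1, φ_1 = x, φ_2 = x^2.
G =
  [2, 0, 2/3]
  [0, 2/3, 0]
  [2/3, 0, 2/5],
b = (34/5, -4/5, 326/105).
Solving gives a_0 = 64/35, a_1 = -6/5, a_2 = 33/7, so
  g(x) = 33*x^2/7 - 6*x/5 + 64/35.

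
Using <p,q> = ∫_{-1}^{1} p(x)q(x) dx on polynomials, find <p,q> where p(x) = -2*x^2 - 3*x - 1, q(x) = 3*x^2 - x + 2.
<p,q> = -136/15

Expand the product: p(x)·q(x) = -6*x^4 - 7*x^3 - 4*x^2 - 5*x - 2.
∫_{-1}^{1} of each monomial x^k gives [2/(k+1) if k even, 0 if k odd]. Integrating term-by-term (or equivalently evaluating the antiderivative F(x) = -6*x^5/5 - 7*x^4/4 - 4*x^3/3 - 5*x^2/2 - 2*x at the endpoints):
  F(1) − F(−1) = -527/60 − (17/60) = -136/15.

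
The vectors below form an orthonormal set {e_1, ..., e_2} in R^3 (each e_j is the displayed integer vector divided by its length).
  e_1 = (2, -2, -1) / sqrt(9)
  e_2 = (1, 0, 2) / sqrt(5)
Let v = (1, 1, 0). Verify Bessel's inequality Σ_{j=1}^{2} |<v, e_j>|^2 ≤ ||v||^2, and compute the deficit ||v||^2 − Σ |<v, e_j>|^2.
Σ |<v, e_j>|^2 = 1/5; ||v||^2 = 2; deficit = 9/5

Write each e_j = u_j / sqrt(<u_j, u_j>) where u_j is the displayed integer vector. Then <v, e_j> = <v, u_j> / sqrt(<u_j, u_j>), so |<v, e_j>|^2 = <v, u_j>^2 / <u_j, u_j>.
Coefficients: <v, e_1> = 0/sqrt(9), <v, e_2> = 1/sqrt(5).
Square and sum: Σ |<v, e_j>|^2 = 1/5.
Compute ||v||^2 = v·v = 2.
Deficit = 2 − 1/5 = 9/5 ≥ 0, confirming Bessel's inequality. (The deficit equals ||v − Σ <v,e_j> e_j||^2, the squared distance from v to span{e_j}.)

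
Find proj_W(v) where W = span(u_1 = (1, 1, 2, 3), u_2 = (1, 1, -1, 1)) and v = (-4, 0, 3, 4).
proj_W(v) = (-22/51, -22/51, 217/51, 36/17)

Set up U = [u_1 | ... | u_2] ∈ R^(4×2). The projector onto W = col(U) is P = U (U^T U)^(-1) U^T.
Compute U^T U =
  [15, 3]
  [3, 4],
and U^T v = (14, -3).
Solve U^T U · c = U^T v for the coefficients: c = (65/51, -29/17). The projection is proj_W(v) = U c.
Check: (v - proj_W(v)) · u_1 = 0  (should be 0).
Check: (v - proj_W(v)) · u_2 = 0  (should be 0).
Result: proj_W(v) = (-22/51, -22/51, 217/51, 36/17).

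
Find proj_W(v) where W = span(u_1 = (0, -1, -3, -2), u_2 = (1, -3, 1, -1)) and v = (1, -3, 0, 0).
proj_W(v) = (67/82, -209/82, 43/82, -83/82)

Set up U = [u_1 | ... | u_2] ∈ R^(4×2). The projector onto W = col(U) is P = U (U^T U)^(-1) U^T.
Compute U^T U =
  [14, 2]
  [2, 12],
and U^T v = (3, 10).
Solve U^T U · c = U^T v for the coefficients: c = (4/41, 67/82). The projection is proj_W(v) = U c.
Check: (v - proj_W(v)) · u_1 = 0  (should be 0).
Check: (v - proj_W(v)) · u_2 = 0  (should be 0).
Result: proj_W(v) = (67/82, -209/82, 43/82, -83/82).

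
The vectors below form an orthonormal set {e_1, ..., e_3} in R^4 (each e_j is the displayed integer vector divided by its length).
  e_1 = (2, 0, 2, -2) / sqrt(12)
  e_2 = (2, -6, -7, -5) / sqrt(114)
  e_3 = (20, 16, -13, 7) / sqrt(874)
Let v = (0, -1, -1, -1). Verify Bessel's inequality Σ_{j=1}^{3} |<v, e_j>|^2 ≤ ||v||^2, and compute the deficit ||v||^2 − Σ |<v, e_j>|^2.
Σ |<v, e_j>|^2 = 68/23; ||v||^2 = 3; deficit = 1/23

Write each e_j = u_j / sqrt(<u_j, u_j>) where u_j is the displayed integer vector. Then <v, e_j> = <v, u_j> / sqrt(<u_j, u_j>), so |<v, e_j>|^2 = <v, u_j>^2 / <u_j, u_j>.
Coefficients: <v, e_1> = 0/sqrt(12), <v, e_2> = 18/sqrt(114), <v, e_3> = -10/sqrt(874).
Square and sum: Σ |<v, e_j>|^2 = 68/23.
Compute ||v||^2 = v·v = 3.
Deficit = 3 − 68/23 = 1/23 ≥ 0, confirming Bessel's inequality. (The deficit equals ||v − Σ <v,e_j> e_j||^2, the squared distance from v to span{e_j}.)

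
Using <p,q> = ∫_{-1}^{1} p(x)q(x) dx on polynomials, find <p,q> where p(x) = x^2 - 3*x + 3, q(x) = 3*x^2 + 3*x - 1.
<p,q> = -82/15

Expand the product: p(x)·q(x) = 3*x^4 - 6*x^3 - x^2 + 12*x - 3.
∫_{-1}^{1} of each monomial x^k gives [2/(k+1) if k even, 0 if k odd]. Integrating term-by-term (or equivalently evaluating the antiderivative F(x) = 3*x^5/5 - 3*x^4/2 - x^3/3 + 6*x^2 - 3*x at the endpoints):
  F(1) − F(−1) = 53/30 − (217/30) = -82/15.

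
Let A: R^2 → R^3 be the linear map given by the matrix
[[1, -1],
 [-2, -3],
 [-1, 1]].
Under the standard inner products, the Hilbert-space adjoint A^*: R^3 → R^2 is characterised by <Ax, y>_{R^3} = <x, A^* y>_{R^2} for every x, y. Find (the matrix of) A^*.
A^* = A^T =
[[1, -2, -1],
 [-1, -3, 1]]

For real matrices with standard dot products, the defining identity <Ax, y> = <x, A^* y> gives (Ax)^T y = x^T (A^*) y, i.e. x^T A^T y = x^T (A^*) y. Since this holds for all x, y, we must have A^* = A^T. Therefore
A^* =
[[1, -2, -1],
 [-1, -3, 1]].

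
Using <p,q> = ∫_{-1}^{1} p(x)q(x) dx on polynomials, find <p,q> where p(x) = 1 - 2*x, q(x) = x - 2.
<p,q> = -16/3

Expand the product: p(x)·q(x) = -2*x^2 + 5*x - 2.
∫_{-1}^{1} of each monomial x^k gives [2/(k+1) if k even, 0 if k odd]. Integrating term-by-term (or equivalently evaluating the antiderivative F(x) = -2*x^3/3 + 5*x^2/2 - 2*x at the endpoints):
  F(1) − F(−1) = -1/6 − (31/6) = -16/3.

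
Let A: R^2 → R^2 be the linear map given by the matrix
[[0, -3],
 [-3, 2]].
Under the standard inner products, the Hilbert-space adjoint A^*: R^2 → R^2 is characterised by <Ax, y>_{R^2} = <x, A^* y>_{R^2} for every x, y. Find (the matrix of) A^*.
A^* = A^T =
[[0, -3],
 [-3, 2]]

For real matrices with standard dot products, the defining identity <Ax, y> = <x, A^* y> gives (Ax)^T y = x^T (A^*) y, i.e. x^T A^T y = x^T (A^*) y. Since this holds for all x, y, we must have A^* = A^T. Therefore
A^* =
[[0, -3],
 [-3, 2]].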